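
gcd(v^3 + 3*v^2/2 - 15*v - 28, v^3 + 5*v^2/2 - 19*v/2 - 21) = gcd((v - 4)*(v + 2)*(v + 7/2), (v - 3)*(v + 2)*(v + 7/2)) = v^2 + 11*v/2 + 7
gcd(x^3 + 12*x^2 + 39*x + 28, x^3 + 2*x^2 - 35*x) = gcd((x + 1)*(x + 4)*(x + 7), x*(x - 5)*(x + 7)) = x + 7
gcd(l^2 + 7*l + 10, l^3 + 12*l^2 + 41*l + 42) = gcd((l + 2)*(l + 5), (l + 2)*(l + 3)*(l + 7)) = l + 2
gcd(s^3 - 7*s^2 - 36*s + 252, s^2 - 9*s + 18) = s - 6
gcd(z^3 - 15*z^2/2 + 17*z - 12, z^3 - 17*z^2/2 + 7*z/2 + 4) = 1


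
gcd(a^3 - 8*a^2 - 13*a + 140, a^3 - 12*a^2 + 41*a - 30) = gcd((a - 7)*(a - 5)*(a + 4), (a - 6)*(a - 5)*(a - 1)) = a - 5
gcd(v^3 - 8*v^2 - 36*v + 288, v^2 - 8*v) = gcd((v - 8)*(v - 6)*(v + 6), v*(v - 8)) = v - 8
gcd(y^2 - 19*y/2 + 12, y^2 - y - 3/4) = y - 3/2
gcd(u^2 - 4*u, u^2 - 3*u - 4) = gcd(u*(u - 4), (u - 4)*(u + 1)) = u - 4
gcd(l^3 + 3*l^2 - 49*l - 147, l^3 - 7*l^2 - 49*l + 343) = l^2 - 49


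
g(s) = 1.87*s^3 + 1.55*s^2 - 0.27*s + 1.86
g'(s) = 5.61*s^2 + 3.1*s - 0.27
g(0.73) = 3.22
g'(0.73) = 4.98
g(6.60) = 605.21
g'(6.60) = 264.56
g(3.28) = 83.64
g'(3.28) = 70.25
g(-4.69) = -155.69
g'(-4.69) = 108.59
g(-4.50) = -135.94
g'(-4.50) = 99.38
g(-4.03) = -94.27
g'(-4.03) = 78.35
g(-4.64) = -150.32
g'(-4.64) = 106.13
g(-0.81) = 2.10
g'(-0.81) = 0.90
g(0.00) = 1.86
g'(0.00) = -0.27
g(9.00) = 1488.21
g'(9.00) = 482.04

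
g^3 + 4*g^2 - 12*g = g*(g - 2)*(g + 6)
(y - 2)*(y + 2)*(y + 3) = y^3 + 3*y^2 - 4*y - 12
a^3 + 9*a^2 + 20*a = a*(a + 4)*(a + 5)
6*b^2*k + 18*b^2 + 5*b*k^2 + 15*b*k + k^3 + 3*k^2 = (2*b + k)*(3*b + k)*(k + 3)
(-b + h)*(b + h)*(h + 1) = -b^2*h - b^2 + h^3 + h^2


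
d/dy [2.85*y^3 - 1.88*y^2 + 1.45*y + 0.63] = 8.55*y^2 - 3.76*y + 1.45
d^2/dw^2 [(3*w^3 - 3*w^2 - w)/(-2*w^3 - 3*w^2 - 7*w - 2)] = 2*(30*w^6 + 138*w^5 - 36*w^4 - 281*w^3 - 204*w^2 - 54*w - 2)/(8*w^9 + 36*w^8 + 138*w^7 + 303*w^6 + 555*w^5 + 663*w^4 + 619*w^3 + 330*w^2 + 84*w + 8)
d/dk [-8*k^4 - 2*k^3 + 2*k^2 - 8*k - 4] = -32*k^3 - 6*k^2 + 4*k - 8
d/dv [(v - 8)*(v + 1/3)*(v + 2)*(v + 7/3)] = 4*v^3 - 10*v^2 - 562*v/9 - 142/3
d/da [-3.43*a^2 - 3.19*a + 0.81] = -6.86*a - 3.19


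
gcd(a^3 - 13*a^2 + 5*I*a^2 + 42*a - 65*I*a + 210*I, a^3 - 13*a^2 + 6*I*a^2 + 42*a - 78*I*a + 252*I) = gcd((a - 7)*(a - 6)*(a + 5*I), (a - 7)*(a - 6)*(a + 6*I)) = a^2 - 13*a + 42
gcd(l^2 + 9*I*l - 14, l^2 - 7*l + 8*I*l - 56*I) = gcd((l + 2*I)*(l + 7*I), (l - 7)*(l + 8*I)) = 1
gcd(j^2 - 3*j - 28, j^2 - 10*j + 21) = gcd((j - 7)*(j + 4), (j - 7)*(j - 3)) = j - 7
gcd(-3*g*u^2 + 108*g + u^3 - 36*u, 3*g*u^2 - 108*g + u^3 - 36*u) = u^2 - 36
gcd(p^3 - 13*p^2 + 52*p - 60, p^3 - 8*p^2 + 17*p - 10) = p^2 - 7*p + 10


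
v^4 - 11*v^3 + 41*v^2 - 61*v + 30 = (v - 5)*(v - 3)*(v - 2)*(v - 1)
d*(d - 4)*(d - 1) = d^3 - 5*d^2 + 4*d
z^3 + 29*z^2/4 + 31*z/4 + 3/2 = (z + 1/4)*(z + 1)*(z + 6)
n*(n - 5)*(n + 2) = n^3 - 3*n^2 - 10*n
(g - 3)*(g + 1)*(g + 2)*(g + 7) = g^4 + 7*g^3 - 7*g^2 - 55*g - 42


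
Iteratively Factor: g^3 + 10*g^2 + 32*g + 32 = (g + 4)*(g^2 + 6*g + 8) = (g + 4)^2*(g + 2)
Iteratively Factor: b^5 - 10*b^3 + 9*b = (b + 3)*(b^4 - 3*b^3 - b^2 + 3*b) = (b - 3)*(b + 3)*(b^3 - b) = (b - 3)*(b - 1)*(b + 3)*(b^2 + b) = b*(b - 3)*(b - 1)*(b + 3)*(b + 1)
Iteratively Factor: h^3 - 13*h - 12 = (h + 1)*(h^2 - h - 12) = (h - 4)*(h + 1)*(h + 3)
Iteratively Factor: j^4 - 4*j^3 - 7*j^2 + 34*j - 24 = (j - 1)*(j^3 - 3*j^2 - 10*j + 24) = (j - 1)*(j + 3)*(j^2 - 6*j + 8) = (j - 2)*(j - 1)*(j + 3)*(j - 4)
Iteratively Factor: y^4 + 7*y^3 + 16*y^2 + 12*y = (y + 2)*(y^3 + 5*y^2 + 6*y) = (y + 2)*(y + 3)*(y^2 + 2*y) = y*(y + 2)*(y + 3)*(y + 2)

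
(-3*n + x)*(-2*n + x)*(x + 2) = 6*n^2*x + 12*n^2 - 5*n*x^2 - 10*n*x + x^3 + 2*x^2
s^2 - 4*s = s*(s - 4)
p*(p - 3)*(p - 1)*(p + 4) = p^4 - 13*p^2 + 12*p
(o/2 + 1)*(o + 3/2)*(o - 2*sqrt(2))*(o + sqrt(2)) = o^4/2 - sqrt(2)*o^3/2 + 7*o^3/4 - 7*sqrt(2)*o^2/4 - o^2/2 - 7*o - 3*sqrt(2)*o/2 - 6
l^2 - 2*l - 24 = (l - 6)*(l + 4)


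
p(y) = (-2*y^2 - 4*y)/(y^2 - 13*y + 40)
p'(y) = (13 - 2*y)*(-2*y^2 - 4*y)/(y^2 - 13*y + 40)^2 + (-4*y - 4)/(y^2 - 13*y + 40) = 10*(3*y^2 - 16*y - 16)/(y^4 - 26*y^3 + 249*y^2 - 1040*y + 1600)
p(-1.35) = 0.03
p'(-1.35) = 0.03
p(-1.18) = 0.03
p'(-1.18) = 0.02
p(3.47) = -5.48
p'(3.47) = -7.37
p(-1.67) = 0.02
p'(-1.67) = 0.05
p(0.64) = -0.11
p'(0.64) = -0.24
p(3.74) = -8.00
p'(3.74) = -11.76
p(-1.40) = 0.03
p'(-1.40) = 0.03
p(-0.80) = 0.04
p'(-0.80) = -0.00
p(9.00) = -49.50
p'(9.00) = 51.88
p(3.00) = -3.00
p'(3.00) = -3.70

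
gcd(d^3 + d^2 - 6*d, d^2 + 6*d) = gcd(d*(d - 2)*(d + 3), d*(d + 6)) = d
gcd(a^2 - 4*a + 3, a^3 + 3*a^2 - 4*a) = a - 1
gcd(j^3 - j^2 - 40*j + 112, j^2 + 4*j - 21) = j + 7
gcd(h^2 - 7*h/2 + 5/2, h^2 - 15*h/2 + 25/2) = h - 5/2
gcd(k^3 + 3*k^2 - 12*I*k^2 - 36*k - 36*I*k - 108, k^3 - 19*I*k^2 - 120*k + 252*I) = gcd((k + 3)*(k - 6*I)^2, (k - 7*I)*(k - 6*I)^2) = k^2 - 12*I*k - 36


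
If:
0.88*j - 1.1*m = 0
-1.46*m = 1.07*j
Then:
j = 0.00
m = 0.00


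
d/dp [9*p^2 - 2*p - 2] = 18*p - 2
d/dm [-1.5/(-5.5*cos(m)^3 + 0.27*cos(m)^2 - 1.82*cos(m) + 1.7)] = (24.75*cos(m)^2 - 0.81*cos(m) + 2.73)*sin(m)/(5.5*cos(m)^3 - 0.27*cos(m)^2 + 1.82*cos(m) - 1.7)^2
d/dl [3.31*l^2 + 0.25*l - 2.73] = 6.62*l + 0.25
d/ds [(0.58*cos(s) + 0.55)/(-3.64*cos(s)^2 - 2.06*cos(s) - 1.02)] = (2.1112*sin(s)^2 - 4.004*cos(s) - 2.6526)*sin(s)/(3.64*cos(s)^2 + 2.06*cos(s) + 1.02)^2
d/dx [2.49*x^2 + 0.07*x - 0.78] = 4.98*x + 0.07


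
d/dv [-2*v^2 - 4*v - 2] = -4*v - 4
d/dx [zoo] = 0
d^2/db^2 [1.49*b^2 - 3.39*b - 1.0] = 2.98000000000000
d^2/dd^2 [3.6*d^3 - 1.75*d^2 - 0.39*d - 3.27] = 21.6*d - 3.5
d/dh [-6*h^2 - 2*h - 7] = -12*h - 2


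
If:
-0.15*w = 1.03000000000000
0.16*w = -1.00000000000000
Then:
No Solution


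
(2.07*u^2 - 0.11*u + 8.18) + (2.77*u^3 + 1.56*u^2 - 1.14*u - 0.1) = 2.77*u^3 + 3.63*u^2 - 1.25*u + 8.08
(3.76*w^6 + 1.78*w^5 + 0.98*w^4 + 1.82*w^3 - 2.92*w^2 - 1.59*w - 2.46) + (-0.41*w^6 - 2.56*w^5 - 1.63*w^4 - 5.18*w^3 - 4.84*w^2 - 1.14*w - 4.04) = 3.35*w^6 - 0.78*w^5 - 0.65*w^4 - 3.36*w^3 - 7.76*w^2 - 2.73*w - 6.5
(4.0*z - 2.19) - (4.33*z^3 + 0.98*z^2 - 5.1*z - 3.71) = -4.33*z^3 - 0.98*z^2 + 9.1*z + 1.52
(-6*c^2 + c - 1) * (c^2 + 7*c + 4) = -6*c^4 - 41*c^3 - 18*c^2 - 3*c - 4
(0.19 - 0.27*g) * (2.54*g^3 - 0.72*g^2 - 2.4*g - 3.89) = -0.6858*g^4 + 0.677*g^3 + 0.5112*g^2 + 0.5943*g - 0.7391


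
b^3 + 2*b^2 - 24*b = b*(b - 4)*(b + 6)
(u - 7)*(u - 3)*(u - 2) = u^3 - 12*u^2 + 41*u - 42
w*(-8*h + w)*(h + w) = -8*h^2*w - 7*h*w^2 + w^3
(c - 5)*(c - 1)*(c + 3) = c^3 - 3*c^2 - 13*c + 15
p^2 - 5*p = p*(p - 5)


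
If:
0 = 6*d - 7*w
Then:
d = 7*w/6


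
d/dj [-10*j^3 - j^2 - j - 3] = -30*j^2 - 2*j - 1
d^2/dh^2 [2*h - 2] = 0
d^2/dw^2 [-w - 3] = 0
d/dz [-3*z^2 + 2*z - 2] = 2 - 6*z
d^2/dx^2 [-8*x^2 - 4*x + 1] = -16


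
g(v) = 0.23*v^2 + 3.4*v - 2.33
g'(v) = 0.46*v + 3.4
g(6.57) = 29.94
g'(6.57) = 6.42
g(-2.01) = -8.23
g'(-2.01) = 2.48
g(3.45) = 12.14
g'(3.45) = 4.99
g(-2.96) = -10.38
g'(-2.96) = 2.04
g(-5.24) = -13.83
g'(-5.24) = 0.99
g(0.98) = 1.22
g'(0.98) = 3.85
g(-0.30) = -3.33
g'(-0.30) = 3.26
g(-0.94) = -5.32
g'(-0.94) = 2.97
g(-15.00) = -1.58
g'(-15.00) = -3.50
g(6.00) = 26.35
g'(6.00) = 6.16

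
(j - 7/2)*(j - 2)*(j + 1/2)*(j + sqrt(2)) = j^4 - 5*j^3 + sqrt(2)*j^3 - 5*sqrt(2)*j^2 + 17*j^2/4 + 7*j/2 + 17*sqrt(2)*j/4 + 7*sqrt(2)/2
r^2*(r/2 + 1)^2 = r^4/4 + r^3 + r^2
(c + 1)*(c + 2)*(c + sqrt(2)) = c^3 + sqrt(2)*c^2 + 3*c^2 + 2*c + 3*sqrt(2)*c + 2*sqrt(2)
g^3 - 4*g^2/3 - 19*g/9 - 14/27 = (g - 7/3)*(g + 1/3)*(g + 2/3)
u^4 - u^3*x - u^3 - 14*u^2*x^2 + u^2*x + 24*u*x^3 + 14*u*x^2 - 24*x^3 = (u - 1)*(u - 3*x)*(u - 2*x)*(u + 4*x)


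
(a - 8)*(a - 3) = a^2 - 11*a + 24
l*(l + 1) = l^2 + l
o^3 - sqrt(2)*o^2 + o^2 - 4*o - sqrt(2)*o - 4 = (o + 1)*(o - 2*sqrt(2))*(o + sqrt(2))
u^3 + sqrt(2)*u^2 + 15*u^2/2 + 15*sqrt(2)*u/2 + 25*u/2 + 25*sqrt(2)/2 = (u + 5/2)*(u + 5)*(u + sqrt(2))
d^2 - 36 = (d - 6)*(d + 6)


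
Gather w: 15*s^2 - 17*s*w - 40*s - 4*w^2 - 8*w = 15*s^2 - 40*s - 4*w^2 + w*(-17*s - 8)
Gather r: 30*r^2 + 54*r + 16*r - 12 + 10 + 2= 30*r^2 + 70*r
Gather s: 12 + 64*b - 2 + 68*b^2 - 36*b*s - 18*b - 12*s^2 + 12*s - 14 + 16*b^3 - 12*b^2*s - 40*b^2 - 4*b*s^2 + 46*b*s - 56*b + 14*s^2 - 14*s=16*b^3 + 28*b^2 - 10*b + s^2*(2 - 4*b) + s*(-12*b^2 + 10*b - 2) - 4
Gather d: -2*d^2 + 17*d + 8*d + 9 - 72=-2*d^2 + 25*d - 63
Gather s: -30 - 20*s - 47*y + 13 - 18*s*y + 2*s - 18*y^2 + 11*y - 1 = s*(-18*y - 18) - 18*y^2 - 36*y - 18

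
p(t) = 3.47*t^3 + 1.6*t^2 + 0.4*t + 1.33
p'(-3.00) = 84.49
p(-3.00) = -79.16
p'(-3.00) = 84.49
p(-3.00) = -79.16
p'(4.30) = 206.64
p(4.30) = 308.52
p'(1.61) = 32.54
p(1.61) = 20.60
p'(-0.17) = 0.16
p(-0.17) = 1.29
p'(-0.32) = 0.44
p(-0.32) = 1.25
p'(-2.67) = 66.07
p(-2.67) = -54.38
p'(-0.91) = 6.11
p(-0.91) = -0.32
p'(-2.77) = 71.41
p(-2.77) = -61.25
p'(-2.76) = 70.87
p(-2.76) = -60.54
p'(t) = 10.41*t^2 + 3.2*t + 0.4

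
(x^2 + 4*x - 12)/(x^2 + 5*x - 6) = (x - 2)/(x - 1)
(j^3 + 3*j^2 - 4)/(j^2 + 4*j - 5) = (j^2 + 4*j + 4)/(j + 5)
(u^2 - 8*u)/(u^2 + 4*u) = (u - 8)/(u + 4)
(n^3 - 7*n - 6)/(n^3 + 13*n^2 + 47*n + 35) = (n^2 - n - 6)/(n^2 + 12*n + 35)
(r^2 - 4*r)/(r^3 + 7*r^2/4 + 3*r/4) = 4*(r - 4)/(4*r^2 + 7*r + 3)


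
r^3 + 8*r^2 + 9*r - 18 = (r - 1)*(r + 3)*(r + 6)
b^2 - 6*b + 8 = (b - 4)*(b - 2)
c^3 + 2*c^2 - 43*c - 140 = (c - 7)*(c + 4)*(c + 5)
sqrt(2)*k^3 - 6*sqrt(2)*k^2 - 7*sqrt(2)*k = k*(k - 7)*(sqrt(2)*k + sqrt(2))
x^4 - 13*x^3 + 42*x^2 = x^2*(x - 7)*(x - 6)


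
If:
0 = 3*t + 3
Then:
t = -1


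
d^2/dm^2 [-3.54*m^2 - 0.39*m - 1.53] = -7.08000000000000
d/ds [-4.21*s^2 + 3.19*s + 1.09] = 3.19 - 8.42*s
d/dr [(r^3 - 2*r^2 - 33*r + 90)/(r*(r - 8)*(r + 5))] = (-r^4 - 14*r^3 - 289*r^2 + 540*r + 3600)/(r^2*(r^4 - 6*r^3 - 71*r^2 + 240*r + 1600))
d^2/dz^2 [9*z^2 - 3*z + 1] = 18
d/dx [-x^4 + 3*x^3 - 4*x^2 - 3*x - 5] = -4*x^3 + 9*x^2 - 8*x - 3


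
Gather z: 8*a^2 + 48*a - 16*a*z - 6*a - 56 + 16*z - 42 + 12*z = 8*a^2 + 42*a + z*(28 - 16*a) - 98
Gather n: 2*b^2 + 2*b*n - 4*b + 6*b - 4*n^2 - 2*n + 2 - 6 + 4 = 2*b^2 + 2*b - 4*n^2 + n*(2*b - 2)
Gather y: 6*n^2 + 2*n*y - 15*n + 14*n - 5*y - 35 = 6*n^2 - n + y*(2*n - 5) - 35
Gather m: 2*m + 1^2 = 2*m + 1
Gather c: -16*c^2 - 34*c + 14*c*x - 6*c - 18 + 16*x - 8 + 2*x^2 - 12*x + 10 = -16*c^2 + c*(14*x - 40) + 2*x^2 + 4*x - 16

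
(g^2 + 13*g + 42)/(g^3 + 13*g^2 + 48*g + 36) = (g + 7)/(g^2 + 7*g + 6)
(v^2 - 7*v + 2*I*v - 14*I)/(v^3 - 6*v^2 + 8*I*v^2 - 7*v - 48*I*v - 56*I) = (v + 2*I)/(v^2 + v*(1 + 8*I) + 8*I)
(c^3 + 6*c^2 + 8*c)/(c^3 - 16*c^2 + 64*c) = (c^2 + 6*c + 8)/(c^2 - 16*c + 64)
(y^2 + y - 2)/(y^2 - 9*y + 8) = (y + 2)/(y - 8)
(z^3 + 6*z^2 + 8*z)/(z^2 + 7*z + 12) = z*(z + 2)/(z + 3)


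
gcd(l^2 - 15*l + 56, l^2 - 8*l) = l - 8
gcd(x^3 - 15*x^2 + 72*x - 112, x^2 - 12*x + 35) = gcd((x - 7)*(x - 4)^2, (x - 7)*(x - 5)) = x - 7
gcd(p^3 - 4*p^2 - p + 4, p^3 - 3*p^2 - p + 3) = p^2 - 1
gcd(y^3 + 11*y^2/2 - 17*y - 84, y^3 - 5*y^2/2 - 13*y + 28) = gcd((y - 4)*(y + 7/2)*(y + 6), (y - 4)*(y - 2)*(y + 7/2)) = y^2 - y/2 - 14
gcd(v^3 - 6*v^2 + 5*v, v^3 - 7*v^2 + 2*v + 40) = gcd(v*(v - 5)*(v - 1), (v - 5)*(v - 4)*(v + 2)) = v - 5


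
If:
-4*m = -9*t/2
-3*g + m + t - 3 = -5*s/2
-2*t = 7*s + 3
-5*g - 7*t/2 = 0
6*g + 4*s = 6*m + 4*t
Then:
No Solution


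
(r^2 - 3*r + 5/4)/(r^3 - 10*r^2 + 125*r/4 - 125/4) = (2*r - 1)/(2*r^2 - 15*r + 25)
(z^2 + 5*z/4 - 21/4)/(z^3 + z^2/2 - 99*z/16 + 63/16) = 4/(4*z - 3)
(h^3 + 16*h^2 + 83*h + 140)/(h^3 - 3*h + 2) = (h^3 + 16*h^2 + 83*h + 140)/(h^3 - 3*h + 2)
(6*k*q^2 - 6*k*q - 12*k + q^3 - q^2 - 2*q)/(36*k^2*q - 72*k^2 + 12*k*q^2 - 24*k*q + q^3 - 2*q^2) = (q + 1)/(6*k + q)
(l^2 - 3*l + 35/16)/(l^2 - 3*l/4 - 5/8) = (4*l - 7)/(2*(2*l + 1))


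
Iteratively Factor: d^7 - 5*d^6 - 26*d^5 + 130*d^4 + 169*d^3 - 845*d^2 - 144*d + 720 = (d - 3)*(d^6 - 2*d^5 - 32*d^4 + 34*d^3 + 271*d^2 - 32*d - 240) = (d - 3)*(d - 1)*(d^5 - d^4 - 33*d^3 + d^2 + 272*d + 240) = (d - 4)*(d - 3)*(d - 1)*(d^4 + 3*d^3 - 21*d^2 - 83*d - 60) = (d - 5)*(d - 4)*(d - 3)*(d - 1)*(d^3 + 8*d^2 + 19*d + 12) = (d - 5)*(d - 4)*(d - 3)*(d - 1)*(d + 1)*(d^2 + 7*d + 12) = (d - 5)*(d - 4)*(d - 3)*(d - 1)*(d + 1)*(d + 4)*(d + 3)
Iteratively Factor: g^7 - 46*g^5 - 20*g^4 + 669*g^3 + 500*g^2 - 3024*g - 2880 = (g + 4)*(g^6 - 4*g^5 - 30*g^4 + 100*g^3 + 269*g^2 - 576*g - 720) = (g - 5)*(g + 4)*(g^5 + g^4 - 25*g^3 - 25*g^2 + 144*g + 144) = (g - 5)*(g + 1)*(g + 4)*(g^4 - 25*g^2 + 144) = (g - 5)*(g - 4)*(g + 1)*(g + 4)*(g^3 + 4*g^2 - 9*g - 36) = (g - 5)*(g - 4)*(g + 1)*(g + 4)^2*(g^2 - 9) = (g - 5)*(g - 4)*(g - 3)*(g + 1)*(g + 4)^2*(g + 3)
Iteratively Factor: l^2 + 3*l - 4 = (l + 4)*(l - 1)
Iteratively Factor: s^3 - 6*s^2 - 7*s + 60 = (s - 5)*(s^2 - s - 12) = (s - 5)*(s - 4)*(s + 3)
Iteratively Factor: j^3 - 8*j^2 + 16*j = (j - 4)*(j^2 - 4*j) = (j - 4)^2*(j)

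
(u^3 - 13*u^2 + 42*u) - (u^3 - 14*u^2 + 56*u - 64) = u^2 - 14*u + 64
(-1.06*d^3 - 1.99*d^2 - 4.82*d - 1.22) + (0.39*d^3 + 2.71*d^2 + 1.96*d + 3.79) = -0.67*d^3 + 0.72*d^2 - 2.86*d + 2.57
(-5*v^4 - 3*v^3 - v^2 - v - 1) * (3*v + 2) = -15*v^5 - 19*v^4 - 9*v^3 - 5*v^2 - 5*v - 2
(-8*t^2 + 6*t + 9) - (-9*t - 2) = -8*t^2 + 15*t + 11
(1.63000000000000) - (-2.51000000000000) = 4.14000000000000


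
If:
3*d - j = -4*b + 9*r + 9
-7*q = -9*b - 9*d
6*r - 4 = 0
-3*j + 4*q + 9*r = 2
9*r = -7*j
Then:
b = 755/42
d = -1213/63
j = -6/7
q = -23/14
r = 2/3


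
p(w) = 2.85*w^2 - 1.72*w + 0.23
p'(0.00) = -1.72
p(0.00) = 0.23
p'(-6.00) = -35.92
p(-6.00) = 113.15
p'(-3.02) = -18.93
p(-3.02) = 31.42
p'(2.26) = 11.16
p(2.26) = 10.90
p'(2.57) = 12.93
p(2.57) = 14.63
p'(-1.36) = -9.47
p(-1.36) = 7.84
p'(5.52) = 29.74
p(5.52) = 77.58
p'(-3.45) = -21.38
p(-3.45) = 40.09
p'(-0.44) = -4.23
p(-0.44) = 1.54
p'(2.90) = 14.81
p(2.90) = 19.21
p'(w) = 5.7*w - 1.72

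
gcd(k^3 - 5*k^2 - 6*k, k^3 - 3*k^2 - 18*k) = k^2 - 6*k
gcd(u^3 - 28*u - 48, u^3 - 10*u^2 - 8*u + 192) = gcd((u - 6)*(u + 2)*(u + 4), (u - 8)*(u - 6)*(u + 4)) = u^2 - 2*u - 24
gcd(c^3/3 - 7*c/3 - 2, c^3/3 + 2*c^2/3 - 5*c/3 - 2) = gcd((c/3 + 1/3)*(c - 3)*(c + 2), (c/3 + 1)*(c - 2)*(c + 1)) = c + 1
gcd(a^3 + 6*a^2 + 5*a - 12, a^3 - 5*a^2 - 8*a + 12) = a - 1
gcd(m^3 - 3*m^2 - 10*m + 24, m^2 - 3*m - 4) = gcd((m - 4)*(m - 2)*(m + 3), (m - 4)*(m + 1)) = m - 4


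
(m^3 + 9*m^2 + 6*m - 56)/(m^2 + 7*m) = m + 2 - 8/m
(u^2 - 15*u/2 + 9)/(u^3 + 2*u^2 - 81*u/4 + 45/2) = 2*(u - 6)/(2*u^2 + 7*u - 30)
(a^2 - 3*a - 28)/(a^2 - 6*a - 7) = (a + 4)/(a + 1)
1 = 1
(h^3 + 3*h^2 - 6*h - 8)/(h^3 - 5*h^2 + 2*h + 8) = (h + 4)/(h - 4)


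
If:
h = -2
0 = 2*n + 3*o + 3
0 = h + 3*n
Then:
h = -2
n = 2/3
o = -13/9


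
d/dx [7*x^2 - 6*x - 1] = 14*x - 6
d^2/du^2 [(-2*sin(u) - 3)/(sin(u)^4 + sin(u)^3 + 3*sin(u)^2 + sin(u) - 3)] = (18*sin(u)^9 + 70*sin(u)^8 + 65*sin(u)^7 + 43*sin(u)^6 + 100*sin(u)^5 + 108*sin(u)^4 - 92*sin(u)^3 - 243*sin(u)^2 - 189*sin(u) - 72)/(sin(u)^4 + sin(u)^3 + 3*sin(u)^2 + sin(u) - 3)^3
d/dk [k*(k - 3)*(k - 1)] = 3*k^2 - 8*k + 3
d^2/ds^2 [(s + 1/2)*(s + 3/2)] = 2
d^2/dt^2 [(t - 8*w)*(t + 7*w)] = 2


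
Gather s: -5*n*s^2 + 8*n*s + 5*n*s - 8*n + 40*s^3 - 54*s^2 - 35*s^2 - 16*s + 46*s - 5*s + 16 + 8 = -8*n + 40*s^3 + s^2*(-5*n - 89) + s*(13*n + 25) + 24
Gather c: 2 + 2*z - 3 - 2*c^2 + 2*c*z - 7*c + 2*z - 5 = -2*c^2 + c*(2*z - 7) + 4*z - 6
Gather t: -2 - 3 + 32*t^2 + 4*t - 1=32*t^2 + 4*t - 6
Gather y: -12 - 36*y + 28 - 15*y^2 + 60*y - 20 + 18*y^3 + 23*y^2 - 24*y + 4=18*y^3 + 8*y^2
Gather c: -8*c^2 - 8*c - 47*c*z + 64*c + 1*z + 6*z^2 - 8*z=-8*c^2 + c*(56 - 47*z) + 6*z^2 - 7*z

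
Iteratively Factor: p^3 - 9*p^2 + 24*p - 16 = (p - 4)*(p^2 - 5*p + 4) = (p - 4)^2*(p - 1)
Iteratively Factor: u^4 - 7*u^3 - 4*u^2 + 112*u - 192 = (u - 4)*(u^3 - 3*u^2 - 16*u + 48) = (u - 4)^2*(u^2 + u - 12) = (u - 4)^2*(u - 3)*(u + 4)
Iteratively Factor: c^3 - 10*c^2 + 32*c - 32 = (c - 2)*(c^2 - 8*c + 16) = (c - 4)*(c - 2)*(c - 4)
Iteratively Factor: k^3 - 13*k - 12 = (k - 4)*(k^2 + 4*k + 3) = (k - 4)*(k + 3)*(k + 1)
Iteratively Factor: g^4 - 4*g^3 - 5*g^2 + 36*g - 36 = (g - 3)*(g^3 - g^2 - 8*g + 12) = (g - 3)*(g + 3)*(g^2 - 4*g + 4) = (g - 3)*(g - 2)*(g + 3)*(g - 2)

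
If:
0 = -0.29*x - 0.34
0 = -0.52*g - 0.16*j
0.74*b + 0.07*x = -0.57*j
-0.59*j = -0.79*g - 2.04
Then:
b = -1.78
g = -0.75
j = 2.45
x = -1.17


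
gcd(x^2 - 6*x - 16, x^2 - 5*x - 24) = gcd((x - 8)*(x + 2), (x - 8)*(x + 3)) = x - 8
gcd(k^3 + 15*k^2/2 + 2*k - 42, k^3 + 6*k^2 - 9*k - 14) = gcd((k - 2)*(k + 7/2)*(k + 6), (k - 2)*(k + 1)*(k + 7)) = k - 2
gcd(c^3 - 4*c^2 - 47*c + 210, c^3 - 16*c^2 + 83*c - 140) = c - 5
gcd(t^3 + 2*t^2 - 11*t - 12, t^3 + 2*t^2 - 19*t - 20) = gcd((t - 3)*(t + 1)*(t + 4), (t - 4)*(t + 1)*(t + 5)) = t + 1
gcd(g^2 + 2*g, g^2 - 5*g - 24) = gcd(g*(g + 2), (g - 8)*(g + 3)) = 1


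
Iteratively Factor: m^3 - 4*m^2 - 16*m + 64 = (m + 4)*(m^2 - 8*m + 16) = (m - 4)*(m + 4)*(m - 4)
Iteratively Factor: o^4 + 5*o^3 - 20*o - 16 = (o + 4)*(o^3 + o^2 - 4*o - 4) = (o - 2)*(o + 4)*(o^2 + 3*o + 2) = (o - 2)*(o + 2)*(o + 4)*(o + 1)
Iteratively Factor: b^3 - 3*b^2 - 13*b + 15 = (b - 5)*(b^2 + 2*b - 3) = (b - 5)*(b + 3)*(b - 1)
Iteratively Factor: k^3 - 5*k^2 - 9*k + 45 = (k - 5)*(k^2 - 9) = (k - 5)*(k + 3)*(k - 3)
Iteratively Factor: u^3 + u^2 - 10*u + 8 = (u - 1)*(u^2 + 2*u - 8) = (u - 1)*(u + 4)*(u - 2)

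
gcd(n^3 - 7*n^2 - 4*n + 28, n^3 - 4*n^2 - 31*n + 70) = n^2 - 9*n + 14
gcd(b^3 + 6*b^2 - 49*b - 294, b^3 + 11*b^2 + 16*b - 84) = b^2 + 13*b + 42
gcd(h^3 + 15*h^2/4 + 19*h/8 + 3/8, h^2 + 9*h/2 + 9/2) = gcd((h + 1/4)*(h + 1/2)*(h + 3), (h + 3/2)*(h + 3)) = h + 3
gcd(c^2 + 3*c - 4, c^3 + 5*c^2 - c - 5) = c - 1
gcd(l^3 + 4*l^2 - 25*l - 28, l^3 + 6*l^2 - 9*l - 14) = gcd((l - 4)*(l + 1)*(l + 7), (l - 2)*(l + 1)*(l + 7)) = l^2 + 8*l + 7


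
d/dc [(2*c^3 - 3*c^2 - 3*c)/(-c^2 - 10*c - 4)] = (-2*c^4 - 40*c^3 + 3*c^2 + 24*c + 12)/(c^4 + 20*c^3 + 108*c^2 + 80*c + 16)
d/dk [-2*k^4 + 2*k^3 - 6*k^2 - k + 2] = -8*k^3 + 6*k^2 - 12*k - 1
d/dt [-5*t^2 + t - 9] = 1 - 10*t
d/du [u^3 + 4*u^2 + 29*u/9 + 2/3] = 3*u^2 + 8*u + 29/9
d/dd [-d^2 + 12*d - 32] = 12 - 2*d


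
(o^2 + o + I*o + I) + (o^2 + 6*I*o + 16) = 2*o^2 + o + 7*I*o + 16 + I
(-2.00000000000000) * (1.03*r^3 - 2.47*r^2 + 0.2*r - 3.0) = -2.06*r^3 + 4.94*r^2 - 0.4*r + 6.0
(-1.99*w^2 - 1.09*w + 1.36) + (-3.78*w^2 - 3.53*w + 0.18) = -5.77*w^2 - 4.62*w + 1.54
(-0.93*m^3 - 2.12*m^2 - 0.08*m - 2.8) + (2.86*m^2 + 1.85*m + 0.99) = -0.93*m^3 + 0.74*m^2 + 1.77*m - 1.81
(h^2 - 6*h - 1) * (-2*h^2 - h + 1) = -2*h^4 + 11*h^3 + 9*h^2 - 5*h - 1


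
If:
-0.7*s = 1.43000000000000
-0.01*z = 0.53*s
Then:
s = -2.04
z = 108.27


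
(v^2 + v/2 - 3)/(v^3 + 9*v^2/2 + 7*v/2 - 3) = (2*v - 3)/(2*v^2 + 5*v - 3)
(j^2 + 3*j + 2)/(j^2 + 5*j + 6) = (j + 1)/(j + 3)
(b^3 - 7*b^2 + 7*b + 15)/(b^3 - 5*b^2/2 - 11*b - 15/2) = 2*(b - 3)/(2*b + 3)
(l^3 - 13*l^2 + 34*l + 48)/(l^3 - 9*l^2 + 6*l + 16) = (l - 6)/(l - 2)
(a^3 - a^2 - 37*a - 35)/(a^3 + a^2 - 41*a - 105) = (a + 1)/(a + 3)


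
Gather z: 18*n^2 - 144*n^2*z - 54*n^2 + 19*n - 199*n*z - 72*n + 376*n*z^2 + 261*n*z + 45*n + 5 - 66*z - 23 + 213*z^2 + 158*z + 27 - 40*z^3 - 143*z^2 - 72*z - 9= -36*n^2 - 8*n - 40*z^3 + z^2*(376*n + 70) + z*(-144*n^2 + 62*n + 20)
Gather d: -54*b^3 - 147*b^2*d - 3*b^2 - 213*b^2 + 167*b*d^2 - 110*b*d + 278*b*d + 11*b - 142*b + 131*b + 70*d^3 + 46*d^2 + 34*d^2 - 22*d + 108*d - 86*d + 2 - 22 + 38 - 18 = -54*b^3 - 216*b^2 + 70*d^3 + d^2*(167*b + 80) + d*(-147*b^2 + 168*b)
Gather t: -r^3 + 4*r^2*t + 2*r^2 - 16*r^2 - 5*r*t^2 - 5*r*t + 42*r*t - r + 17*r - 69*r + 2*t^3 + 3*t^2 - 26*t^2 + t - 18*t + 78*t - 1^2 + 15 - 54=-r^3 - 14*r^2 - 53*r + 2*t^3 + t^2*(-5*r - 23) + t*(4*r^2 + 37*r + 61) - 40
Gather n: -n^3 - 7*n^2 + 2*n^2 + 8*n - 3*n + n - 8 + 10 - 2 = -n^3 - 5*n^2 + 6*n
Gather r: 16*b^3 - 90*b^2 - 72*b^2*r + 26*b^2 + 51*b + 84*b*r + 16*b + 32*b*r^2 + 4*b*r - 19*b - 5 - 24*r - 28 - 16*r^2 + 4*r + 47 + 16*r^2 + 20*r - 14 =16*b^3 - 64*b^2 + 32*b*r^2 + 48*b + r*(-72*b^2 + 88*b)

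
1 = 1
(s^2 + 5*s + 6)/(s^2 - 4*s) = (s^2 + 5*s + 6)/(s*(s - 4))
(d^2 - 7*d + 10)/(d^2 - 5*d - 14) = (-d^2 + 7*d - 10)/(-d^2 + 5*d + 14)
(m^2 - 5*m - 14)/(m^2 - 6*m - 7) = (m + 2)/(m + 1)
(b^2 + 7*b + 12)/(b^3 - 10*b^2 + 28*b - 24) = (b^2 + 7*b + 12)/(b^3 - 10*b^2 + 28*b - 24)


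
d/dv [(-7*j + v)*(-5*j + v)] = -12*j + 2*v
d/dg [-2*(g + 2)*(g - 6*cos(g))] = -2*g - 2*(g + 2)*(6*sin(g) + 1) + 12*cos(g)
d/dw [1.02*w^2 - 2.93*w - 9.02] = 2.04*w - 2.93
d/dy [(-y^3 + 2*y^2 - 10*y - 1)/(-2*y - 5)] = (4*y^3 + 11*y^2 - 20*y + 48)/(4*y^2 + 20*y + 25)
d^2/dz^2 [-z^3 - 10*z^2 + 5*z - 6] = -6*z - 20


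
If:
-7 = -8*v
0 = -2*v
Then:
No Solution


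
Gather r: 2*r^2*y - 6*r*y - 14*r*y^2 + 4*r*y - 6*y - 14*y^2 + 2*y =2*r^2*y + r*(-14*y^2 - 2*y) - 14*y^2 - 4*y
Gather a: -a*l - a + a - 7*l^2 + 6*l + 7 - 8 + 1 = -a*l - 7*l^2 + 6*l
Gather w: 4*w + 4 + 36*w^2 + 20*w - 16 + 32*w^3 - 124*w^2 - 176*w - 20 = 32*w^3 - 88*w^2 - 152*w - 32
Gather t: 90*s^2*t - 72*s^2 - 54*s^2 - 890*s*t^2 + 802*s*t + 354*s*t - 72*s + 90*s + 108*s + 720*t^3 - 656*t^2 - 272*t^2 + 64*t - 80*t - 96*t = -126*s^2 + 126*s + 720*t^3 + t^2*(-890*s - 928) + t*(90*s^2 + 1156*s - 112)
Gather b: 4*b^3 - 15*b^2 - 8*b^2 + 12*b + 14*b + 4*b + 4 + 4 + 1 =4*b^3 - 23*b^2 + 30*b + 9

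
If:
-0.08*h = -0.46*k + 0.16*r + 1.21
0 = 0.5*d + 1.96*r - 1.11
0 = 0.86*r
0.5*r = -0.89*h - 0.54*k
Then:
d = 2.22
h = -1.44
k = 2.38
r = 0.00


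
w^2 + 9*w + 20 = (w + 4)*(w + 5)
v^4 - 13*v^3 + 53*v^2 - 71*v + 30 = (v - 6)*(v - 5)*(v - 1)^2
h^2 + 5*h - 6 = (h - 1)*(h + 6)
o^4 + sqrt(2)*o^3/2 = o^3*(o + sqrt(2)/2)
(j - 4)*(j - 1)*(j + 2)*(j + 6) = j^4 + 3*j^3 - 24*j^2 - 28*j + 48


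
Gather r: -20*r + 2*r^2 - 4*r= 2*r^2 - 24*r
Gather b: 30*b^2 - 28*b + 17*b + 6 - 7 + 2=30*b^2 - 11*b + 1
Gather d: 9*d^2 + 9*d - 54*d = 9*d^2 - 45*d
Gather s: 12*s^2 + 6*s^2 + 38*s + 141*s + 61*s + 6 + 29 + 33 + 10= 18*s^2 + 240*s + 78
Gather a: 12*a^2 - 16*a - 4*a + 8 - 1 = 12*a^2 - 20*a + 7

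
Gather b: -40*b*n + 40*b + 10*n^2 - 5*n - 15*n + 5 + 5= b*(40 - 40*n) + 10*n^2 - 20*n + 10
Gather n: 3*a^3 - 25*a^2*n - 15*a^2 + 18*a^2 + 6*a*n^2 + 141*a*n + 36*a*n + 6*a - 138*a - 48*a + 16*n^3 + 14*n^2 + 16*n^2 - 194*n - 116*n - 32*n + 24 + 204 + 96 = 3*a^3 + 3*a^2 - 180*a + 16*n^3 + n^2*(6*a + 30) + n*(-25*a^2 + 177*a - 342) + 324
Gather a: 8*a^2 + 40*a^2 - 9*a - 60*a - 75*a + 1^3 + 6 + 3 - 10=48*a^2 - 144*a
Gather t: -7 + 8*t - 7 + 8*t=16*t - 14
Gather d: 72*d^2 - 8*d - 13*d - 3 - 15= 72*d^2 - 21*d - 18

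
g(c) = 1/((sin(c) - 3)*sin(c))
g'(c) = -cos(c)/((sin(c) - 3)*sin(c)^2) - cos(c)/((sin(c) - 3)^2*sin(c)) = (3 - 2*sin(c))*cos(c)/((sin(c) - 3)^2*sin(c)^2)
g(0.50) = -0.83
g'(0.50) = 1.23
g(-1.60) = 0.25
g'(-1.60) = -0.01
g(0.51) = -0.82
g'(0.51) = 1.17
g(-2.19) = 0.32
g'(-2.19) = -0.28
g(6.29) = -49.03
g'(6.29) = 7177.62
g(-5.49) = -0.61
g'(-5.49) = 0.42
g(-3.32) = -2.00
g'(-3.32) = -10.38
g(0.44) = -0.91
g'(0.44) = 1.62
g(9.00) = -0.94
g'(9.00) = -1.74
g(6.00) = 1.09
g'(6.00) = 4.07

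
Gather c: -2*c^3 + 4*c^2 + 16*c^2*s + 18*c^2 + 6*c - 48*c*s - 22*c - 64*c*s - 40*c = -2*c^3 + c^2*(16*s + 22) + c*(-112*s - 56)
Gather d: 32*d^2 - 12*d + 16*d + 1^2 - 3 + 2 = 32*d^2 + 4*d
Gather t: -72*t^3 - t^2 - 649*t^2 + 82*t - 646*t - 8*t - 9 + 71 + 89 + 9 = -72*t^3 - 650*t^2 - 572*t + 160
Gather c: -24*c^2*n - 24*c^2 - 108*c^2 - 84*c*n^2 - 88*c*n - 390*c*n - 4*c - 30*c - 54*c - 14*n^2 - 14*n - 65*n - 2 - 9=c^2*(-24*n - 132) + c*(-84*n^2 - 478*n - 88) - 14*n^2 - 79*n - 11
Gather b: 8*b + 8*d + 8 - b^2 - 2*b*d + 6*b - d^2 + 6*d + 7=-b^2 + b*(14 - 2*d) - d^2 + 14*d + 15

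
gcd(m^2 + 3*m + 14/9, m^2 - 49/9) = m + 7/3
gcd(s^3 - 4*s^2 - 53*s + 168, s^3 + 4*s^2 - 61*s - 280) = s^2 - s - 56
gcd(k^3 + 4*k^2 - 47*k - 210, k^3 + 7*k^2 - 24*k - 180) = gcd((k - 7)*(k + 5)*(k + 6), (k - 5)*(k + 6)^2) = k + 6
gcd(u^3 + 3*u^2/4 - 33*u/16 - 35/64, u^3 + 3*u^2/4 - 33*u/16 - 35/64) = u^3 + 3*u^2/4 - 33*u/16 - 35/64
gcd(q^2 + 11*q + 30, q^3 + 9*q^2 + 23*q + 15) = q + 5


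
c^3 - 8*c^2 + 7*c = c*(c - 7)*(c - 1)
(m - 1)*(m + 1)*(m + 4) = m^3 + 4*m^2 - m - 4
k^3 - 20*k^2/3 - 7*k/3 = k*(k - 7)*(k + 1/3)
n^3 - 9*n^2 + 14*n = n*(n - 7)*(n - 2)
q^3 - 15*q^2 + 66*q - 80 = (q - 8)*(q - 5)*(q - 2)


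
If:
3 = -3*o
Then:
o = -1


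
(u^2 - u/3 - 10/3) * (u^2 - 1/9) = u^4 - u^3/3 - 31*u^2/9 + u/27 + 10/27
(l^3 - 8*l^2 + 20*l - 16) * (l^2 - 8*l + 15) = l^5 - 16*l^4 + 99*l^3 - 296*l^2 + 428*l - 240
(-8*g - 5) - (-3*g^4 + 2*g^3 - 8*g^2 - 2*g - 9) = 3*g^4 - 2*g^3 + 8*g^2 - 6*g + 4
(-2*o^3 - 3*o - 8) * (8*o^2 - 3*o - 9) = -16*o^5 + 6*o^4 - 6*o^3 - 55*o^2 + 51*o + 72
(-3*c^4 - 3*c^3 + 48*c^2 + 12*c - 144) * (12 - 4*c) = 12*c^5 - 24*c^4 - 228*c^3 + 528*c^2 + 720*c - 1728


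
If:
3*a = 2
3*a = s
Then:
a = 2/3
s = 2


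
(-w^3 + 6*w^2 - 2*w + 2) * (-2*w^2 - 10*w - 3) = 2*w^5 - 2*w^4 - 53*w^3 - 2*w^2 - 14*w - 6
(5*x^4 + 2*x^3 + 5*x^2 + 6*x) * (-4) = -20*x^4 - 8*x^3 - 20*x^2 - 24*x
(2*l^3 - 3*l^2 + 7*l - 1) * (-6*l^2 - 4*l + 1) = -12*l^5 + 10*l^4 - 28*l^3 - 25*l^2 + 11*l - 1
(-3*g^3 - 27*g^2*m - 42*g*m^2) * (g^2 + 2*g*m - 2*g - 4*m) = -3*g^5 - 33*g^4*m + 6*g^4 - 96*g^3*m^2 + 66*g^3*m - 84*g^2*m^3 + 192*g^2*m^2 + 168*g*m^3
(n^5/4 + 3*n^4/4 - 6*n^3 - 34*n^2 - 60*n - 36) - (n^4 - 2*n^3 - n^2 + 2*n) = n^5/4 - n^4/4 - 4*n^3 - 33*n^2 - 62*n - 36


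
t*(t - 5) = t^2 - 5*t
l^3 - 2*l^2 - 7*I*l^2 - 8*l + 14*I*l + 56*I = (l - 4)*(l + 2)*(l - 7*I)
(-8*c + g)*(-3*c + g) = 24*c^2 - 11*c*g + g^2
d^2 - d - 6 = (d - 3)*(d + 2)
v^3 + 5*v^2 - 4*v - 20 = (v - 2)*(v + 2)*(v + 5)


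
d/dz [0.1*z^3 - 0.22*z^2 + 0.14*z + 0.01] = 0.3*z^2 - 0.44*z + 0.14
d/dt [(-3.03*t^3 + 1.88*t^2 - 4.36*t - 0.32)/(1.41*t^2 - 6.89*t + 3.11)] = (-4.2723*t^4 + 41.7534*t^3 - 35.0755*t^2 + 12.596*t - 15.7644)/(1.9881*t^4 - 19.4298*t^3 + 56.2423*t^2 - 42.8558*t + 9.6721)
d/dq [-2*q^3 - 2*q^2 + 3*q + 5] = -6*q^2 - 4*q + 3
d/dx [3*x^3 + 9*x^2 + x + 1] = 9*x^2 + 18*x + 1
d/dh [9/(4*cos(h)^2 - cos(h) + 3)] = 9*(8*cos(h) - 1)*sin(h)/(4*sin(h)^2 + cos(h) - 7)^2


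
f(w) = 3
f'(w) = 0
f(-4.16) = 3.00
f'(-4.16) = 0.00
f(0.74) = 3.00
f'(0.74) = 0.00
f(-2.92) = 3.00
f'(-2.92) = 0.00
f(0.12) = 3.00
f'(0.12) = 0.00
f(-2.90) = 3.00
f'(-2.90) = 0.00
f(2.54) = 3.00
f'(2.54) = 0.00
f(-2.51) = 3.00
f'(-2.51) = 0.00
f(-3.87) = 3.00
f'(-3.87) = 0.00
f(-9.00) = 3.00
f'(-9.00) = 0.00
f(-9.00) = 3.00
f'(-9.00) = 0.00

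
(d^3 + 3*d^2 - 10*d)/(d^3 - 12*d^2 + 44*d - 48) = d*(d + 5)/(d^2 - 10*d + 24)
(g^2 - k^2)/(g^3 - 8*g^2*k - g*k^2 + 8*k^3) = 1/(g - 8*k)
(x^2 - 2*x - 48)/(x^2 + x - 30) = (x - 8)/(x - 5)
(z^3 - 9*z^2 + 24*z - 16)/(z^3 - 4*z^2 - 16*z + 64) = (z - 1)/(z + 4)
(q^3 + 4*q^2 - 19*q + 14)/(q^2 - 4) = (q^2 + 6*q - 7)/(q + 2)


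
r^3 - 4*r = r*(r - 2)*(r + 2)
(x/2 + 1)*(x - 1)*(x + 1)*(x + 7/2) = x^4/2 + 11*x^3/4 + 3*x^2 - 11*x/4 - 7/2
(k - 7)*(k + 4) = k^2 - 3*k - 28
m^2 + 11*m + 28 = (m + 4)*(m + 7)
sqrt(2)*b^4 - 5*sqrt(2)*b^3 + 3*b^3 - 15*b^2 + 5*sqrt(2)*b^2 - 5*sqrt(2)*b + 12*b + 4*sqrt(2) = (b - 4)*(b - 1)*(b + sqrt(2))*(sqrt(2)*b + 1)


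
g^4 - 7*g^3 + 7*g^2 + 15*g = g*(g - 5)*(g - 3)*(g + 1)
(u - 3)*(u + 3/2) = u^2 - 3*u/2 - 9/2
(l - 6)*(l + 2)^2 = l^3 - 2*l^2 - 20*l - 24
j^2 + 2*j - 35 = (j - 5)*(j + 7)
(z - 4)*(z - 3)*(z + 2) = z^3 - 5*z^2 - 2*z + 24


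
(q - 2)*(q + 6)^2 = q^3 + 10*q^2 + 12*q - 72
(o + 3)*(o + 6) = o^2 + 9*o + 18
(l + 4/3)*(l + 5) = l^2 + 19*l/3 + 20/3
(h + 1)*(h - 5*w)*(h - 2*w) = h^3 - 7*h^2*w + h^2 + 10*h*w^2 - 7*h*w + 10*w^2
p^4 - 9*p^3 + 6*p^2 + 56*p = p*(p - 7)*(p - 4)*(p + 2)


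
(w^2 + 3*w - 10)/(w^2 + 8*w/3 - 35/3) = 3*(w - 2)/(3*w - 7)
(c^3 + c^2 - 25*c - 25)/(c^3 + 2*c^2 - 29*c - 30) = (c + 5)/(c + 6)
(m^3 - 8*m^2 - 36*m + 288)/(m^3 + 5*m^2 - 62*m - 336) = (m - 6)/(m + 7)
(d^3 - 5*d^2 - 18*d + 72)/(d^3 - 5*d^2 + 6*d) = (d^2 - 2*d - 24)/(d*(d - 2))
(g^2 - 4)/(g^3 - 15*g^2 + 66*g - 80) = (g + 2)/(g^2 - 13*g + 40)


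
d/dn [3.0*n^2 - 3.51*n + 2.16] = 6.0*n - 3.51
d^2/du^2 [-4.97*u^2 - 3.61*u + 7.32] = -9.94000000000000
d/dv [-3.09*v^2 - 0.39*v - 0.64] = -6.18*v - 0.39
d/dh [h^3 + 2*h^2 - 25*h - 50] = 3*h^2 + 4*h - 25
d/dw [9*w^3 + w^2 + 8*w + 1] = 27*w^2 + 2*w + 8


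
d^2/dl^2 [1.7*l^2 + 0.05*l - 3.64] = 3.40000000000000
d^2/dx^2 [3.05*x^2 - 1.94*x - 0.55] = 6.10000000000000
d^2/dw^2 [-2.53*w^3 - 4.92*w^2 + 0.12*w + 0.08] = -15.18*w - 9.84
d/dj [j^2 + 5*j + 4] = 2*j + 5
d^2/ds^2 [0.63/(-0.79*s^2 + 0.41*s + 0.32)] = (-0.786366*s^2 + 0.408114*s + 0.63*(1.58*s - 0.41)*(3.16*s - 0.82) + 0.318528)/(-0.79*s^2 + 0.41*s + 0.32)^3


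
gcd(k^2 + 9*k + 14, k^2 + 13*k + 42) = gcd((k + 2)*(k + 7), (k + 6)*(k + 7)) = k + 7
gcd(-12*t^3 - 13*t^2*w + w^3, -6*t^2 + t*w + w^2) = 3*t + w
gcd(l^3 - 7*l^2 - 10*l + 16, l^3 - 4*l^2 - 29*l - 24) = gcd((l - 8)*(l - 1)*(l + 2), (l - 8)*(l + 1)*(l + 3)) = l - 8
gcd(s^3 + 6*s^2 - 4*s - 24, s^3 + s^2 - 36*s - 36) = s + 6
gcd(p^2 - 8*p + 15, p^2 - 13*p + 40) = p - 5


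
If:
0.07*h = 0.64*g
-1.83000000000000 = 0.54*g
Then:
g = -3.39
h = -30.98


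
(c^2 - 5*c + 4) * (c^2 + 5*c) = c^4 - 21*c^2 + 20*c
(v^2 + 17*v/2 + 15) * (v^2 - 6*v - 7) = v^4 + 5*v^3/2 - 43*v^2 - 299*v/2 - 105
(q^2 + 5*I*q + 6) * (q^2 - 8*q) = q^4 - 8*q^3 + 5*I*q^3 + 6*q^2 - 40*I*q^2 - 48*q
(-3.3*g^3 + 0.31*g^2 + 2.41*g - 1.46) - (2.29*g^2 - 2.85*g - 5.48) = -3.3*g^3 - 1.98*g^2 + 5.26*g + 4.02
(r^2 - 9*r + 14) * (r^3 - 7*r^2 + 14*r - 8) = r^5 - 16*r^4 + 91*r^3 - 232*r^2 + 268*r - 112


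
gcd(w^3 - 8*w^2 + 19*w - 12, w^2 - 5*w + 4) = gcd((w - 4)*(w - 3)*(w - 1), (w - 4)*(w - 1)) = w^2 - 5*w + 4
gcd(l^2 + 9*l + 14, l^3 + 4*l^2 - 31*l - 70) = l^2 + 9*l + 14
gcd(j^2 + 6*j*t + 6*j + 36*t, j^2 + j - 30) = j + 6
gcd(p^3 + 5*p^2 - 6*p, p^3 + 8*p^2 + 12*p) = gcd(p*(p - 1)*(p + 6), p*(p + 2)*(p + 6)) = p^2 + 6*p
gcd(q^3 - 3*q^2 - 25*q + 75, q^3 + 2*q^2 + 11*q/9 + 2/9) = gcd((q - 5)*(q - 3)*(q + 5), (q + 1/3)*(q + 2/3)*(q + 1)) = 1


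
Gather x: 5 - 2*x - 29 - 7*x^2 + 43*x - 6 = -7*x^2 + 41*x - 30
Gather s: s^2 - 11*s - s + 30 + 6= s^2 - 12*s + 36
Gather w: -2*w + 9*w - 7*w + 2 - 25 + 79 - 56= 0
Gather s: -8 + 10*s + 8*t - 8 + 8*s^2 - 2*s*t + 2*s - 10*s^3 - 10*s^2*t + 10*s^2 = -10*s^3 + s^2*(18 - 10*t) + s*(12 - 2*t) + 8*t - 16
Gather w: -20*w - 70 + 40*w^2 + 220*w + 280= 40*w^2 + 200*w + 210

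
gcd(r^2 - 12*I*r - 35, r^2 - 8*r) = 1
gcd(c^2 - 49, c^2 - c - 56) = c + 7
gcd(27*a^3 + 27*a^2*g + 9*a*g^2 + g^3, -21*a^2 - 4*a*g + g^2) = 3*a + g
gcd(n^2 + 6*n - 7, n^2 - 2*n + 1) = n - 1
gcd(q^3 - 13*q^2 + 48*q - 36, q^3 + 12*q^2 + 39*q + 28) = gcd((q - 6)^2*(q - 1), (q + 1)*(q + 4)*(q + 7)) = 1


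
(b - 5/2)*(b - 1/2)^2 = b^3 - 7*b^2/2 + 11*b/4 - 5/8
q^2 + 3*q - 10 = (q - 2)*(q + 5)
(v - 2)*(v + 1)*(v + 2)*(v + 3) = v^4 + 4*v^3 - v^2 - 16*v - 12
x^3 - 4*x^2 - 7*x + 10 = (x - 5)*(x - 1)*(x + 2)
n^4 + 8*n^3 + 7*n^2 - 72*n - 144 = (n - 3)*(n + 3)*(n + 4)^2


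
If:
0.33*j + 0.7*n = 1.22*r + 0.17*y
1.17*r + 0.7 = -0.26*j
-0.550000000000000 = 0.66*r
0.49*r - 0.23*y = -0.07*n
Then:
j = 1.06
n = -2.57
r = -0.83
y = -2.56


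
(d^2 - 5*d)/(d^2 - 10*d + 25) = d/(d - 5)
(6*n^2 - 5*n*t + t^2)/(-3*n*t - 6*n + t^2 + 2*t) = (-2*n + t)/(t + 2)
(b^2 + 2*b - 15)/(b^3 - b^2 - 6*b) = (b + 5)/(b*(b + 2))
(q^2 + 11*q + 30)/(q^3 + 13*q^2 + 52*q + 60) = 1/(q + 2)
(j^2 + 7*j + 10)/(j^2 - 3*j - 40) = (j + 2)/(j - 8)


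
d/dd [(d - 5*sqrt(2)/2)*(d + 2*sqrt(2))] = 2*d - sqrt(2)/2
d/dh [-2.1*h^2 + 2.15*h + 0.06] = 2.15 - 4.2*h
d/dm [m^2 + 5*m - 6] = 2*m + 5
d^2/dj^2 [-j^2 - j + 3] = -2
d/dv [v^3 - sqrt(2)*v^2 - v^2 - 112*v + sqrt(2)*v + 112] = 3*v^2 - 2*sqrt(2)*v - 2*v - 112 + sqrt(2)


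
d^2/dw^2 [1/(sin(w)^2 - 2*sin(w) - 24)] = 2*(-2*sin(w)^4 + 3*sin(w)^3 - 47*sin(w)^2 + 18*sin(w) + 28)/((sin(w) - 6)^3*(sin(w) + 4)^3)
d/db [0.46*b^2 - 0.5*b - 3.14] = 0.92*b - 0.5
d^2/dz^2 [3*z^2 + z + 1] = 6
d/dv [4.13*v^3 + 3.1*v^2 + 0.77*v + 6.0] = 12.39*v^2 + 6.2*v + 0.77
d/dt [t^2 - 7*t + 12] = 2*t - 7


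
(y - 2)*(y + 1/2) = y^2 - 3*y/2 - 1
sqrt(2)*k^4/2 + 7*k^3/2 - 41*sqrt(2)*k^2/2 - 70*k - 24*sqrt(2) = (k - 4*sqrt(2))*(k + sqrt(2)/2)*(k + 6*sqrt(2))*(sqrt(2)*k/2 + 1)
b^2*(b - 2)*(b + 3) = b^4 + b^3 - 6*b^2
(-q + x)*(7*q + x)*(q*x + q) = -7*q^3*x - 7*q^3 + 6*q^2*x^2 + 6*q^2*x + q*x^3 + q*x^2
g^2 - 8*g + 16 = (g - 4)^2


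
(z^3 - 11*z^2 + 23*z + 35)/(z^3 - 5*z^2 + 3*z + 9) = (z^2 - 12*z + 35)/(z^2 - 6*z + 9)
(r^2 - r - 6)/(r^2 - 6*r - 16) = (r - 3)/(r - 8)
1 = 1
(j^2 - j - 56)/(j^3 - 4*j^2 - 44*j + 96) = (j + 7)/(j^2 + 4*j - 12)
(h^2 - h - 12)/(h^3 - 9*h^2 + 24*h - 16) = (h + 3)/(h^2 - 5*h + 4)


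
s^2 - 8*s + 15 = (s - 5)*(s - 3)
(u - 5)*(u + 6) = u^2 + u - 30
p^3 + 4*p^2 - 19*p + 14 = (p - 2)*(p - 1)*(p + 7)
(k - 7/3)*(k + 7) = k^2 + 14*k/3 - 49/3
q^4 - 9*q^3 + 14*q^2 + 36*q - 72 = (q - 6)*(q - 3)*(q - 2)*(q + 2)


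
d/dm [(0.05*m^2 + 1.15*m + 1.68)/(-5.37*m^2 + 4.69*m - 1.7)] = (6.41*m^2 + 17.8732*m - 9.8342)/(28.8369*m^4 - 50.3706*m^3 + 40.2541*m^2 - 15.946*m + 2.89)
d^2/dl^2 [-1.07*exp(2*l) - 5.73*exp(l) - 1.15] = (-4.28*exp(l) - 5.73)*exp(l)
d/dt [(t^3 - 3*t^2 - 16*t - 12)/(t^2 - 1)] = (t^2 - 2*t + 16)/(t^2 - 2*t + 1)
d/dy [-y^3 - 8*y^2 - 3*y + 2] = -3*y^2 - 16*y - 3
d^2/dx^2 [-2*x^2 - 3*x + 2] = -4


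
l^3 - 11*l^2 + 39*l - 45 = (l - 5)*(l - 3)^2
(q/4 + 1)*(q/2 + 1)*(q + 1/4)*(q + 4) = q^4/8 + 41*q^3/32 + 69*q^2/16 + 5*q + 1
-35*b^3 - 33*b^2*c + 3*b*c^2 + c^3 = (-5*b + c)*(b + c)*(7*b + c)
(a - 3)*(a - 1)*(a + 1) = a^3 - 3*a^2 - a + 3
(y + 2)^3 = y^3 + 6*y^2 + 12*y + 8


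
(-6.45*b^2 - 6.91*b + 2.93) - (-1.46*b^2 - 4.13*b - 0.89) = -4.99*b^2 - 2.78*b + 3.82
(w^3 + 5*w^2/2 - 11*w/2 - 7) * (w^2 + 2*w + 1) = w^5 + 9*w^4/2 + w^3/2 - 31*w^2/2 - 39*w/2 - 7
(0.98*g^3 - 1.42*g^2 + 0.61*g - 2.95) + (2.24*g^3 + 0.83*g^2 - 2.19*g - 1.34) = 3.22*g^3 - 0.59*g^2 - 1.58*g - 4.29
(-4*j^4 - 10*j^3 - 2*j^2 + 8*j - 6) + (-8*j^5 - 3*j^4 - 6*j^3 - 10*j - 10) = -8*j^5 - 7*j^4 - 16*j^3 - 2*j^2 - 2*j - 16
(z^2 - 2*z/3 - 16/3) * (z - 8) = z^3 - 26*z^2/3 + 128/3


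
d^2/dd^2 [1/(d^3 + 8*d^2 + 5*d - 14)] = 2*(-(3*d + 8)*(d^3 + 8*d^2 + 5*d - 14) + (3*d^2 + 16*d + 5)^2)/(d^3 + 8*d^2 + 5*d - 14)^3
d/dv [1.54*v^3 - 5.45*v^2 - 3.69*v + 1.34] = 4.62*v^2 - 10.9*v - 3.69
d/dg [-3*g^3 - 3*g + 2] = -9*g^2 - 3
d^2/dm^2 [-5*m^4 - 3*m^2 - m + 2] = -60*m^2 - 6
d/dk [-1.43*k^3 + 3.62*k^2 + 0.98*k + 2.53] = -4.29*k^2 + 7.24*k + 0.98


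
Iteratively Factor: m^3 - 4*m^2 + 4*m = (m - 2)*(m^2 - 2*m) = (m - 2)^2*(m)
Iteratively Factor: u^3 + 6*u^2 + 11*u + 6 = (u + 3)*(u^2 + 3*u + 2) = (u + 2)*(u + 3)*(u + 1)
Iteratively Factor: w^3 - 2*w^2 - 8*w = (w - 4)*(w^2 + 2*w) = w*(w - 4)*(w + 2)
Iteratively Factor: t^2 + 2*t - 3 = (t + 3)*(t - 1)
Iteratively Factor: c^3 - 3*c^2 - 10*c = (c - 5)*(c^2 + 2*c) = c*(c - 5)*(c + 2)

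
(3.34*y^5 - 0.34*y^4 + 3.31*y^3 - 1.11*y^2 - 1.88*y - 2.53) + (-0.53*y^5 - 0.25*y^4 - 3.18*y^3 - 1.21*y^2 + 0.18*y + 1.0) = 2.81*y^5 - 0.59*y^4 + 0.13*y^3 - 2.32*y^2 - 1.7*y - 1.53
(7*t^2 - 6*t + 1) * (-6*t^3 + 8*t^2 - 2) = -42*t^5 + 92*t^4 - 54*t^3 - 6*t^2 + 12*t - 2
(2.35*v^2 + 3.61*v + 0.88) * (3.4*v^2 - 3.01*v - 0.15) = 7.99*v^4 + 5.2005*v^3 - 8.2266*v^2 - 3.1903*v - 0.132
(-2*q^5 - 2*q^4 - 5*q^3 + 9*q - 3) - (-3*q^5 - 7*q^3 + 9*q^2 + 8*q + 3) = q^5 - 2*q^4 + 2*q^3 - 9*q^2 + q - 6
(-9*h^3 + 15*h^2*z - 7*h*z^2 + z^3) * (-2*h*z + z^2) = 18*h^4*z - 39*h^3*z^2 + 29*h^2*z^3 - 9*h*z^4 + z^5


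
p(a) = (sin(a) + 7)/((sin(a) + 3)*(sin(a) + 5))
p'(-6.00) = -0.14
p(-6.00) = 0.42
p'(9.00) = 0.13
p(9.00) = 0.40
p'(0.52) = -0.11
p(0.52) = 0.39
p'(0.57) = -0.11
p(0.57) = 0.38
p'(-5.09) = -0.04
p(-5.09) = 0.34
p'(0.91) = -0.07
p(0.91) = 0.36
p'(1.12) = -0.04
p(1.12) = 0.34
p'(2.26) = 0.07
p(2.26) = 0.36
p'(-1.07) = -0.18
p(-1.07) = 0.70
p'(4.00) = 0.22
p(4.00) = 0.66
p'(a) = cos(a)/((sin(a) + 3)*(sin(a) + 5)) - (sin(a) + 7)*cos(a)/((sin(a) + 3)*(sin(a) + 5)^2) - (sin(a) + 7)*cos(a)/((sin(a) + 3)^2*(sin(a) + 5))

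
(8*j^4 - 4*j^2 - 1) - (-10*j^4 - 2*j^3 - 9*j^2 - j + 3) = 18*j^4 + 2*j^3 + 5*j^2 + j - 4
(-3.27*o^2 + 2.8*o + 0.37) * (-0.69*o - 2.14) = 2.2563*o^3 + 5.0658*o^2 - 6.2473*o - 0.7918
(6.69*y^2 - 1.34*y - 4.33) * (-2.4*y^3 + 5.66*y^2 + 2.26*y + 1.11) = -16.056*y^5 + 41.0814*y^4 + 17.927*y^3 - 20.1103*y^2 - 11.2732*y - 4.8063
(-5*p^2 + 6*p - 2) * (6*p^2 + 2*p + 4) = -30*p^4 + 26*p^3 - 20*p^2 + 20*p - 8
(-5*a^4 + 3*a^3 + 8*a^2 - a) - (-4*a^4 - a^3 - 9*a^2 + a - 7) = -a^4 + 4*a^3 + 17*a^2 - 2*a + 7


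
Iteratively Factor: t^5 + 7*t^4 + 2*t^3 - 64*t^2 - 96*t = (t + 2)*(t^4 + 5*t^3 - 8*t^2 - 48*t) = (t + 2)*(t + 4)*(t^3 + t^2 - 12*t) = (t - 3)*(t + 2)*(t + 4)*(t^2 + 4*t) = (t - 3)*(t + 2)*(t + 4)^2*(t)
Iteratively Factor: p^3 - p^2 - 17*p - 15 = (p + 1)*(p^2 - 2*p - 15) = (p + 1)*(p + 3)*(p - 5)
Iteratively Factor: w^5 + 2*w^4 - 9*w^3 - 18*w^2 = (w)*(w^4 + 2*w^3 - 9*w^2 - 18*w) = w*(w - 3)*(w^3 + 5*w^2 + 6*w) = w*(w - 3)*(w + 3)*(w^2 + 2*w) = w*(w - 3)*(w + 2)*(w + 3)*(w)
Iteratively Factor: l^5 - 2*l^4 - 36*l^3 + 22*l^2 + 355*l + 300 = (l - 5)*(l^4 + 3*l^3 - 21*l^2 - 83*l - 60) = (l - 5)*(l + 1)*(l^3 + 2*l^2 - 23*l - 60) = (l - 5)*(l + 1)*(l + 4)*(l^2 - 2*l - 15) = (l - 5)*(l + 1)*(l + 3)*(l + 4)*(l - 5)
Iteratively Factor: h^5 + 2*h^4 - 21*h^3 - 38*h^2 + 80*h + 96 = (h - 2)*(h^4 + 4*h^3 - 13*h^2 - 64*h - 48) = (h - 2)*(h + 4)*(h^3 - 13*h - 12) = (h - 2)*(h + 1)*(h + 4)*(h^2 - h - 12) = (h - 4)*(h - 2)*(h + 1)*(h + 4)*(h + 3)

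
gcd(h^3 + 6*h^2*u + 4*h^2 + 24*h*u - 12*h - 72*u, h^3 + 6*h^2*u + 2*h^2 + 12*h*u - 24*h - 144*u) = h^2 + 6*h*u + 6*h + 36*u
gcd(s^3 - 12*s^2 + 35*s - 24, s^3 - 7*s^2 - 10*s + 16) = s^2 - 9*s + 8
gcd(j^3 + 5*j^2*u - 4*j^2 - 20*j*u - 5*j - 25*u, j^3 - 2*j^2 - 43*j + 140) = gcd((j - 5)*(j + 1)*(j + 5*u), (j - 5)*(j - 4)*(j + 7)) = j - 5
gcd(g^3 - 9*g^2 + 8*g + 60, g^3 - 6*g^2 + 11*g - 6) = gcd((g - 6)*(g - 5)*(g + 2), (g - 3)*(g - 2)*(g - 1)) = 1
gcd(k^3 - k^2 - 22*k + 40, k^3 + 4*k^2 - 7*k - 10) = k^2 + 3*k - 10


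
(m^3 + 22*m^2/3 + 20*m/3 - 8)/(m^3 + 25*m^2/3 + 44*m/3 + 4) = (3*m - 2)/(3*m + 1)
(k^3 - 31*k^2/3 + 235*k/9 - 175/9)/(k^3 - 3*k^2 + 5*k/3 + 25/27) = 3*(k - 7)/(3*k + 1)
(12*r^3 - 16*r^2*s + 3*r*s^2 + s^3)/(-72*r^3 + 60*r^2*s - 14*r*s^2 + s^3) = (-6*r^2 + 5*r*s + s^2)/(36*r^2 - 12*r*s + s^2)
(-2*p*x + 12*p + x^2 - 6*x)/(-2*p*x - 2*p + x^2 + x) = (x - 6)/(x + 1)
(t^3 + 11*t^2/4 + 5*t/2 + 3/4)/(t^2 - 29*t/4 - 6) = (t^2 + 2*t + 1)/(t - 8)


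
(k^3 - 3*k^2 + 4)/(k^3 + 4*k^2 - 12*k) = (k^2 - k - 2)/(k*(k + 6))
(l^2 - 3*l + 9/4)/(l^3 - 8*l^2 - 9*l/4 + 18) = (2*l - 3)/(2*l^2 - 13*l - 24)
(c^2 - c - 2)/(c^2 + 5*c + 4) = (c - 2)/(c + 4)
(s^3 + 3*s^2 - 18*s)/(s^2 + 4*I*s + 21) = s*(s^2 + 3*s - 18)/(s^2 + 4*I*s + 21)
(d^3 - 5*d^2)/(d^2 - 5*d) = d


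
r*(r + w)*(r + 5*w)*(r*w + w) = r^4*w + 6*r^3*w^2 + r^3*w + 5*r^2*w^3 + 6*r^2*w^2 + 5*r*w^3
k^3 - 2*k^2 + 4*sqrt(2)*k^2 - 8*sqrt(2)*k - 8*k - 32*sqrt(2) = (k - 4)*(k + 2)*(k + 4*sqrt(2))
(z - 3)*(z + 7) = z^2 + 4*z - 21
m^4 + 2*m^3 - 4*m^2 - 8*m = m*(m - 2)*(m + 2)^2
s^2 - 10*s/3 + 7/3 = (s - 7/3)*(s - 1)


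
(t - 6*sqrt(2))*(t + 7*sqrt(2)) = t^2 + sqrt(2)*t - 84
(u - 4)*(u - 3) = u^2 - 7*u + 12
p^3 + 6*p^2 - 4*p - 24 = (p - 2)*(p + 2)*(p + 6)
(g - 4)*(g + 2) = g^2 - 2*g - 8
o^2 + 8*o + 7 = (o + 1)*(o + 7)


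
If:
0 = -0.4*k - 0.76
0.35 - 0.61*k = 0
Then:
No Solution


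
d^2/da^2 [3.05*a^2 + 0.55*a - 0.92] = 6.10000000000000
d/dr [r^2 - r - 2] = 2*r - 1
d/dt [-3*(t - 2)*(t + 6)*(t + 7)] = -9*t^2 - 66*t - 48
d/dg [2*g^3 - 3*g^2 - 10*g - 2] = 6*g^2 - 6*g - 10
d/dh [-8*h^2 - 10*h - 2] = -16*h - 10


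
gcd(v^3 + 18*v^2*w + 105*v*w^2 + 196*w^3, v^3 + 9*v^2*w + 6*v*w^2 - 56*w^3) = v^2 + 11*v*w + 28*w^2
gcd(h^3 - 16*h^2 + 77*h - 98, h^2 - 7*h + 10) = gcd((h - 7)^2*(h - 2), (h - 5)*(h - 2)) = h - 2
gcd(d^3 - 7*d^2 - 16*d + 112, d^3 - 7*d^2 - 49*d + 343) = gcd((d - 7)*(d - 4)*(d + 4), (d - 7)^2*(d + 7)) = d - 7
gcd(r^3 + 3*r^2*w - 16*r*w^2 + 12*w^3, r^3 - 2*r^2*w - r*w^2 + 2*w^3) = r^2 - 3*r*w + 2*w^2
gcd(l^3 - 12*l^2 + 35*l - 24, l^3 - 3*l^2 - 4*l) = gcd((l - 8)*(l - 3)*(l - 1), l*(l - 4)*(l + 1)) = 1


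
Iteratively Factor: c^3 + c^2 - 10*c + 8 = (c - 1)*(c^2 + 2*c - 8) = (c - 1)*(c + 4)*(c - 2)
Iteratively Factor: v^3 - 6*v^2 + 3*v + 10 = (v - 5)*(v^2 - v - 2) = (v - 5)*(v - 2)*(v + 1)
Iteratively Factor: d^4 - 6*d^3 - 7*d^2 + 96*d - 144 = (d - 3)*(d^3 - 3*d^2 - 16*d + 48) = (d - 3)*(d + 4)*(d^2 - 7*d + 12) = (d - 3)^2*(d + 4)*(d - 4)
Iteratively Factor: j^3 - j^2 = (j)*(j^2 - j) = j*(j - 1)*(j)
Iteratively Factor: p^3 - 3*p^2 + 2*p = (p - 1)*(p^2 - 2*p) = (p - 2)*(p - 1)*(p)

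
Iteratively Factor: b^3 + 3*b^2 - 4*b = (b - 1)*(b^2 + 4*b) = b*(b - 1)*(b + 4)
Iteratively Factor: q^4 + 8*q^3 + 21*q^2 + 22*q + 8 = (q + 4)*(q^3 + 4*q^2 + 5*q + 2) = (q + 2)*(q + 4)*(q^2 + 2*q + 1) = (q + 1)*(q + 2)*(q + 4)*(q + 1)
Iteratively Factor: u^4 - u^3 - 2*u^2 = (u + 1)*(u^3 - 2*u^2) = (u - 2)*(u + 1)*(u^2) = u*(u - 2)*(u + 1)*(u)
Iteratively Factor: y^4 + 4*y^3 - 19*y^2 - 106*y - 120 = (y + 3)*(y^3 + y^2 - 22*y - 40) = (y - 5)*(y + 3)*(y^2 + 6*y + 8) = (y - 5)*(y + 3)*(y + 4)*(y + 2)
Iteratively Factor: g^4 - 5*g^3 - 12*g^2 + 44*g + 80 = (g - 4)*(g^3 - g^2 - 16*g - 20) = (g - 4)*(g + 2)*(g^2 - 3*g - 10) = (g - 4)*(g + 2)^2*(g - 5)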